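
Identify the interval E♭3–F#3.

augmented second

Counting letters E–F gives a second.
Eb→F# = 3 semitones, 1 wider than the major second (2), so augmented.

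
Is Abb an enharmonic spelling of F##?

Yes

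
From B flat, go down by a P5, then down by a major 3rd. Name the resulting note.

Cb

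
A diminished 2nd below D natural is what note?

A second below D lands on the letter C.
A diminished second spans 0 semitones, so D moves to pitch class 2. On the letter C that is C##.

C##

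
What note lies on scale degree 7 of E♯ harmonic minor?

The E# harmonic minor scale runs E# F## G# A# B# C# D##.
Degree 7 is D##.

D##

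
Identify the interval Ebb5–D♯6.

doubly augmented seventh

Counting letters E–F–G–A–B–C–D gives a seventh.
Ebb→D# = 13 semitones, 2 wider than the major seventh (11), so doubly augmented.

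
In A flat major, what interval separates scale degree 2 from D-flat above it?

minor third

Scale degree 2 of Ab major is Bb.
Bb up to Db: letters B→D make it a third; 3 semitones makes it minor.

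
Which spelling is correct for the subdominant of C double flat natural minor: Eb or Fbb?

Fbb

Each scale degree takes a distinct letter name. Degree 4 of a scale on C must use the letter F.
Fbb and Eb are enharmonically the same pitch, but only Fbb uses the letter F, so it is the correct spelling here.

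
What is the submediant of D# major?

Degree 6 takes the letter 5 steps above D, which is B.
In major, degree 6 sits 9 semitones above the tonic. D# + 9 semitones is pitch class 0, spelled on B as B#.

B#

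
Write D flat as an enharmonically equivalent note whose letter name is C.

Db is pitch class 1. The letter C alone is pitch class 0.
To reach pitch class 1 from C requires an offset of +1 semitone, i.e. sharp: C#.

C#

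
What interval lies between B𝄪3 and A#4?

Counting letters B–C–D–E–F–G–A gives a seventh.
B##→A# = 9 semitones, 2 narrower than the major seventh (11), so diminished.

diminished seventh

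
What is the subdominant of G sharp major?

The G# major scale runs G# A# B# C# D# E# F##.
Degree 4 is C#.

C#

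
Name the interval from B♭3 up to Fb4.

diminished fifth

The letter names run B→F, a span of 4 letter steps, so the interval is some kind of fifth.
Bb to Fb is 6 semitones. A perfect fifth is 7, so 6 makes it diminished.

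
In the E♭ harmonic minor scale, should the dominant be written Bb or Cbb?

Each scale degree takes a distinct letter name. Degree 5 of a scale on E must use the letter B.
Bb and Cbb are enharmonically the same pitch, but only Bb uses the letter B, so it is the correct spelling here.

Bb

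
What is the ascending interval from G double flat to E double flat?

Counting letters G–A–B–C–D–E gives a sixth.
Gbb→Ebb = 9 semitones, exactly the major sixth.

major sixth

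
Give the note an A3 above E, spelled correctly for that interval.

G##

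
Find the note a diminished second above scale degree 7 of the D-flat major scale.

Dbb

Scale degree 7 of Db major is C.
A diminished second (0 semitones) above C lands on the letter D, giving Dbb.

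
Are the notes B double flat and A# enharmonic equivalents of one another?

No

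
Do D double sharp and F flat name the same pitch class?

Yes

D## is pitch class 4; Fb is pitch class 4.
All spellings map to pitch class 4, so they are enharmonically equivalent.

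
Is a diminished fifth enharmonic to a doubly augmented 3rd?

Yes

A diminished fifth spans 6 semitones; a doubly augmented third spans 6.
They are enharmonically equivalent.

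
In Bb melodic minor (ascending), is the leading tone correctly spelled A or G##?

Each scale degree takes a distinct letter name. Degree 7 of a scale on B must use the letter A.
A and G## are enharmonically the same pitch, but only A uses the letter A, so it is the correct spelling here.

A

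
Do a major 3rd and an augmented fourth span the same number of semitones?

A major third spans 4 semitones; an augmented fourth spans 6.
The spans differ, so they are not enharmonic equivalents.

No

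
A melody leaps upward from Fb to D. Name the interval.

The letter names run F→D, a span of 5 letter steps, so the interval is some kind of sixth.
Fb to D is 10 semitones. A major sixth is 9, so 10 makes it augmented.

augmented sixth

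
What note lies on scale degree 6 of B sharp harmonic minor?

Degree 6 takes the letter 5 steps above B, which is G.
In harmonic minor, degree 6 sits 8 semitones above the tonic. B# + 8 semitones is pitch class 8, spelled on G as G#.

G#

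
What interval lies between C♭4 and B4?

augmented seventh

The letter names run C→B, a span of 6 letter steps, so the interval is some kind of seventh.
Cb to B is 12 semitones. A major seventh is 11, so 12 makes it augmented.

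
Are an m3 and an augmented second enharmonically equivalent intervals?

Yes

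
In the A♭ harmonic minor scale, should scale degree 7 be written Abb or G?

G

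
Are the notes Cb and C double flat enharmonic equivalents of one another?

Two spellings are enharmonically equivalent only if they share a pitch class.
Here Cb → 11, Cbb → 10; 10 ≠ 11, so they are not.

No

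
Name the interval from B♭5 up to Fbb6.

Counting letters B–C–D–E–F gives a fifth.
Bb→Fbb = 5 semitones, 2 narrower than the perfect fifth (7), so doubly diminished.

doubly diminished fifth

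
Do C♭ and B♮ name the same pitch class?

Cb = pitch class 11 and B = pitch class 11 — the same pitch class, so they are enharmonic equivalents.

Yes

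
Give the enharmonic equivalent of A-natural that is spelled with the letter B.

A is pitch class 9. The letter B alone is pitch class 11.
To reach pitch class 9 from B requires an offset of -2 semitones, i.e. double flat: Bbb.

Bbb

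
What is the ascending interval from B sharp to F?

doubly diminished fifth

Counting letters B–C–D–E–F gives a fifth.
B#→F = 5 semitones, 2 narrower than the perfect fifth (7), so doubly diminished.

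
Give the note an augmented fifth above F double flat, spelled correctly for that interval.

Cb

F up a perfect fifth is C, so the target letter is C.
From Fbb, an augmented fifth is 8 semitones up: Cb.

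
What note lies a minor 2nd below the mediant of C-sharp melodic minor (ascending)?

D#

The mediant of C# melodic minor (ascending) is E.
A minor second (1 semitone) below E lands on the letter D, giving D#.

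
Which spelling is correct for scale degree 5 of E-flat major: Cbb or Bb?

Bb

Each scale degree takes a distinct letter name. Degree 5 of a scale on E must use the letter B.
Bb and Cbb are enharmonically the same pitch, but only Bb uses the letter B, so it is the correct spelling here.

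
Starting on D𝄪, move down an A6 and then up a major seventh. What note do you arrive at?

E#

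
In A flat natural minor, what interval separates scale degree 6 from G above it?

Scale degree 6 of Ab natural minor is Fb.
Fb up to G: letters F→G make it a second; 3 semitones makes it augmented.

augmented second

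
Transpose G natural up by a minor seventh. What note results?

F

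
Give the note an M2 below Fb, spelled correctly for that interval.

Ebb

F down a major second is Eb, so the target letter is E.
From Fb, a major second is 2 semitones down: Ebb.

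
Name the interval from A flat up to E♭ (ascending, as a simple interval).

The letter names run A→E, a span of 4 letter steps, so the interval is some kind of fifth.
Ab to Eb is 7 semitones. A perfect fifth is 7, so 7 makes it perfect.

perfect fifth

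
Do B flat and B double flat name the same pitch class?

No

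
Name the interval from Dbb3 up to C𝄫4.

The letter names run D→C, a span of 6 letter steps, so the interval is some kind of seventh.
Dbb to Cbb is 10 semitones. A major seventh is 11, so 10 makes it minor.

minor seventh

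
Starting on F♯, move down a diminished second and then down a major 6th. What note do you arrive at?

G##

A diminished second down from F# is E## (letter E, 0 semitones down).
A major sixth down from E## is G## (letter G, 9 semitones down).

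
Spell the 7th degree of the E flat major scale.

The Eb major scale runs Eb F G Ab Bb C D.
Degree 7 is D.

D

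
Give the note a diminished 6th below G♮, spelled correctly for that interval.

B#

G down a major sixth is Bb, so the target letter is B.
From G, a diminished sixth is 7 semitones down: B#.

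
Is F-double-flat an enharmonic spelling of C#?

No

Two spellings are enharmonically equivalent only if they share a pitch class.
Here Fbb → 3, C# → 1; 1 ≠ 3, so they are not.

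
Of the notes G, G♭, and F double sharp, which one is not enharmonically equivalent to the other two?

Gb

In 12-tone equal temperament, enharmonic equivalents share a pitch class. G is pitch class 7; Gb is pitch class 6; F## is pitch class 7.
G and F## share pitch class 7, while Gb is pitch class 6.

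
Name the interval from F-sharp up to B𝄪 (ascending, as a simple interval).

Counting letters F–G–A–B gives a fourth.
F#→B## = 7 semitones, 2 wider than the perfect fourth (5), so doubly augmented.

doubly augmented fourth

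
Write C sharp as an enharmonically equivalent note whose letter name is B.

B##

C# is pitch class 1. The letter B alone is pitch class 11.
To reach pitch class 1 from B requires an offset of +2 semitones, i.e. double sharp: B##.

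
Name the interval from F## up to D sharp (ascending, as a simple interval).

The letter names run F→D, a span of 5 letter steps, so the interval is some kind of sixth.
F## to D# is 8 semitones. A major sixth is 9, so 8 makes it minor.

minor sixth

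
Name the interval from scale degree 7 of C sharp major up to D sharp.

Scale degree 7 of C# major is B#.
B# up to D#: letters B→D make it a third; 3 semitones makes it minor.

minor third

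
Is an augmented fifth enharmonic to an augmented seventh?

No

An augmented fifth spans 8 semitones; an augmented seventh spans 12.
The spans differ, so they are not enharmonic equivalents.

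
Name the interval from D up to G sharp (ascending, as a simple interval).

augmented fourth

The letter names run D→G, a span of 3 letter steps, so the interval is some kind of fourth.
D to G# is 6 semitones. A perfect fourth is 5, so 6 makes it augmented.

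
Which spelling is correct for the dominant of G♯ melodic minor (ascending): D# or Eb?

D#

Each scale degree takes a distinct letter name. Degree 5 of a scale on G must use the letter D.
D# and Eb are enharmonically the same pitch, but only D# uses the letter D, so it is the correct spelling here.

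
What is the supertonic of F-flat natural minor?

Gb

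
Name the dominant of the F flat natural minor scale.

The Fb natural minor scale runs Fb Gb Abb Bbb Cb Dbb Ebb.
Degree 5 is Cb.

Cb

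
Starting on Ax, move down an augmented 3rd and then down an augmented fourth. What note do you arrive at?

C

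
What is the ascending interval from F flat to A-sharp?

The letter names run F→A, a span of 2 letter steps, so the interval is some kind of third.
Fb to A# is 6 semitones. A major third is 4, so 6 makes it doubly augmented.

doubly augmented third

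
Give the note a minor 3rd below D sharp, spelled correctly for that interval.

A third below D lands on the letter B.
A minor third spans 3 semitones, so D# moves to pitch class 0. On the letter B that is B#.

B#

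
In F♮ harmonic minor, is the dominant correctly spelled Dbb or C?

C

Each scale degree takes a distinct letter name. Degree 5 of a scale on F must use the letter C.
C and Dbb are enharmonically the same pitch, but only C uses the letter C, so it is the correct spelling here.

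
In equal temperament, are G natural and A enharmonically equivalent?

Two spellings are enharmonically equivalent only if they share a pitch class.
Here G → 7, A → 9; 7 ≠ 9, so they are not.

No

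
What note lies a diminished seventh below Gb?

A

A seventh below G lands on the letter A.
A diminished seventh spans 9 semitones, so Gb moves to pitch class 9. On the letter A that is A.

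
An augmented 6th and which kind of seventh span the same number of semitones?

minor

An augmented sixth spans 10 semitones.
A seventh spanning 10 semitones is minor (the major seventh is 11).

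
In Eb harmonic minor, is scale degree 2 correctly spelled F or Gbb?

F

Each scale degree takes a distinct letter name. Degree 2 of a scale on E must use the letter F.
F and Gbb are enharmonically the same pitch, but only F uses the letter F, so it is the correct spelling here.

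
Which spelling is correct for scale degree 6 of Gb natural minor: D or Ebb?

Ebb

Each scale degree takes a distinct letter name. Degree 6 of a scale on G must use the letter E.
Ebb and D are enharmonically the same pitch, but only Ebb uses the letter E, so it is the correct spelling here.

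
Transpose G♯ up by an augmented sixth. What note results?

E##

A sixth above G lands on the letter E.
An augmented sixth spans 10 semitones, so G# moves to pitch class 6. On the letter E that is E##.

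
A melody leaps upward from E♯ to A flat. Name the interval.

doubly diminished fourth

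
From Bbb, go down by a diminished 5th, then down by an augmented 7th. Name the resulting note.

A diminished fifth down from Bbb is Eb (letter E, 6 semitones down).
An augmented seventh down from Eb is Fbb (letter F, 12 semitones down).

Fbb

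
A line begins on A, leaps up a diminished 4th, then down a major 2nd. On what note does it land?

Cb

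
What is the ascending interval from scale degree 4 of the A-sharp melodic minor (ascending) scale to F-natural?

diminished third

Scale degree 4 of A# melodic minor (ascending) is D#.
D# up to F: letters D→F make it a third; 2 semitones makes it diminished.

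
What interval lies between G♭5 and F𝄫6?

diminished seventh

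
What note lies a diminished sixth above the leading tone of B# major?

The leading tone of B# major is A##.
A diminished sixth (7 semitones) above A## lands on the letter F, giving F#.

F#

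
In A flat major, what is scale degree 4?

The Ab major scale runs Ab Bb C Db Eb F G.
Degree 4 is Db.

Db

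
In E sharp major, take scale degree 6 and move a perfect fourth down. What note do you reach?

Scale degree 6 of E# major is C##.
A perfect fourth (5 semitones) below C## lands on the letter G, giving G##.

G##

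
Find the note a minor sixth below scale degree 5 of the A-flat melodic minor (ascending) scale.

G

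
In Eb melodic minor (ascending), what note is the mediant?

Degree 3 takes the letter 2 steps above E, which is G.
In melodic minor (ascending), degree 3 sits 3 semitones above the tonic. Eb + 3 semitones is pitch class 6, spelled on G as Gb.

Gb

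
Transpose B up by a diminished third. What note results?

B up a major third is D#, so the target letter is D.
From B, a diminished third is 2 semitones up: Db.

Db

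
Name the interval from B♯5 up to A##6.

major seventh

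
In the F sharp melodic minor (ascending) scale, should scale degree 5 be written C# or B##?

C#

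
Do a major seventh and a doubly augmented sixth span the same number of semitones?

Yes

A major seventh spans 11 semitones; a doubly augmented sixth spans 11.
They are enharmonically equivalent.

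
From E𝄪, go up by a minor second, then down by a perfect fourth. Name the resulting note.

C##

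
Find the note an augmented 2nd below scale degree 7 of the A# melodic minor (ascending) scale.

Scale degree 7 of A# melodic minor (ascending) is G##.
An augmented second (3 semitones) below G## lands on the letter F, giving F#.

F#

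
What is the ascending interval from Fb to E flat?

The letter names run F→E, a span of 6 letter steps, so the interval is some kind of seventh.
Fb to Eb is 11 semitones. A major seventh is 11, so 11 makes it major.

major seventh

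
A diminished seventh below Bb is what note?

C#

B down a major seventh is C, so the target letter is C.
From Bb, a diminished seventh is 9 semitones down: C#.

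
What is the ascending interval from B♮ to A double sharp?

The letter names run B→A, a span of 6 letter steps, so the interval is some kind of seventh.
B to A## is 12 semitones. A major seventh is 11, so 12 makes it augmented.

augmented seventh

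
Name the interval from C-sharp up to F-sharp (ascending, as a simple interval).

The letter names run C→F, a span of 3 letter steps, so the interval is some kind of fourth.
C# to F# is 5 semitones. A perfect fourth is 5, so 5 makes it perfect.

perfect fourth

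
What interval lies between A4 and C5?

minor third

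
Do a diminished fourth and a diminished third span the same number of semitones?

No

A diminished fourth spans 4 semitones; a diminished third spans 2.
The spans differ, so they are not enharmonic equivalents.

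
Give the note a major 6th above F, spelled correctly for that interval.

D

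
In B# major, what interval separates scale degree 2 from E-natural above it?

Scale degree 2 of B# major is C##.
C## up to E: letters C→E make it a third; 2 semitones makes it diminished.

diminished third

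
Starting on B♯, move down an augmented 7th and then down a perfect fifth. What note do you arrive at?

An augmented seventh down from B# is C (letter C, 12 semitones down).
A perfect fifth down from C is F (letter F, 7 semitones down).

F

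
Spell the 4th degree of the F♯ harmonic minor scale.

B

The F# harmonic minor scale runs F# G# A B C# D E#.
Degree 4 is B.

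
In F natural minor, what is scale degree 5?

The F natural minor scale runs F G Ab Bb C Db Eb.
Degree 5 is C.

C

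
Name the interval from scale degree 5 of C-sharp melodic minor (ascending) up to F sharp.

Scale degree 5 of C# melodic minor (ascending) is G#.
G# up to F#: letters G→F make it a seventh; 10 semitones makes it minor.

minor seventh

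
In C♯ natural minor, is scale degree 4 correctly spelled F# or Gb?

F#

Each scale degree takes a distinct letter name. Degree 4 of a scale on C must use the letter F.
F# and Gb are enharmonically the same pitch, but only F# uses the letter F, so it is the correct spelling here.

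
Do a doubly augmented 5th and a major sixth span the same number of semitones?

Yes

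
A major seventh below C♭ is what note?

Dbb

C down a major seventh is Db, so the target letter is D.
From Cb, a major seventh is 11 semitones down: Dbb.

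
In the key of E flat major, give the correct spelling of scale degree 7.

D

The Eb major scale runs Eb F G Ab Bb C D.
Degree 7 is D.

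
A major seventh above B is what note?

B up a major seventh is A#, so the target letter is A.
From B, a major seventh is 11 semitones up: A#.

A#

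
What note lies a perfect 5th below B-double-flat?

Ebb

A fifth below B lands on the letter E.
A perfect fifth spans 7 semitones, so Bbb moves to pitch class 2. On the letter E that is Ebb.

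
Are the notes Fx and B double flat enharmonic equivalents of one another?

Two spellings are enharmonically equivalent only if they share a pitch class.
Here F## → 7, Bbb → 9; 7 ≠ 9, so they are not.

No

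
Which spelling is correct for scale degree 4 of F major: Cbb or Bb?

Each scale degree takes a distinct letter name. Degree 4 of a scale on F must use the letter B.
Bb and Cbb are enharmonically the same pitch, but only Bb uses the letter B, so it is the correct spelling here.

Bb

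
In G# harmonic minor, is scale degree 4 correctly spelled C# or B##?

Each scale degree takes a distinct letter name. Degree 4 of a scale on G must use the letter C.
C# and B## are enharmonically the same pitch, but only C# uses the letter C, so it is the correct spelling here.

C#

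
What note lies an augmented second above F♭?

G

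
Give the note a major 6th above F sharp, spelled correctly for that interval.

D#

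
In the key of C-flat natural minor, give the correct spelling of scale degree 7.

Bbb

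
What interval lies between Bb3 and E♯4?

doubly augmented fourth

Counting letters B–C–D–E gives a fourth.
Bb→E# = 7 semitones, 2 wider than the perfect fourth (5), so doubly augmented.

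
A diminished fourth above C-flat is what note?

Fbb

C up a perfect fourth is F, so the target letter is F.
From Cb, a diminished fourth is 4 semitones up: Fbb.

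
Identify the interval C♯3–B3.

minor seventh

Counting letters C–D–E–F–G–A–B gives a seventh.
C#→B = 10 semitones, 1 narrower than the major seventh (11), so minor.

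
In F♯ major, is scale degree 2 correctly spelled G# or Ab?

Each scale degree takes a distinct letter name. Degree 2 of a scale on F must use the letter G.
G# and Ab are enharmonically the same pitch, but only G# uses the letter G, so it is the correct spelling here.

G#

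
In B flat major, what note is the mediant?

The Bb major scale runs Bb C D Eb F G A.
Degree 3 is D.

D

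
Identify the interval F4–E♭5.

minor seventh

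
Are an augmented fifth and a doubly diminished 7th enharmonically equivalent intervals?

An augmented fifth spans 8 semitones; a doubly diminished seventh spans 8.
They are enharmonically equivalent.

Yes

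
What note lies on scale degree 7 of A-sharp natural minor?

Degree 7 takes the letter 6 steps above A, which is G.
In natural minor, degree 7 sits 10 semitones above the tonic. A# + 10 semitones is pitch class 8, spelled on G as G#.

G#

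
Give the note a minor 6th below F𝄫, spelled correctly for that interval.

Abb

F down a major sixth is Ab, so the target letter is A.
From Fbb, a minor sixth is 8 semitones down: Abb.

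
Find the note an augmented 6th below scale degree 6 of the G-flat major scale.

Gbb

Scale degree 6 of Gb major is Eb.
An augmented sixth (10 semitones) below Eb lands on the letter G, giving Gbb.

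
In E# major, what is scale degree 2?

F##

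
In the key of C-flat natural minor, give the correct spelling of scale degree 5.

The Cb natural minor scale runs Cb Db Ebb Fb Gb Abb Bbb.
Degree 5 is Gb.

Gb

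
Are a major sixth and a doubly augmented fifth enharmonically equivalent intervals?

A major sixth spans 9 semitones; a doubly augmented fifth spans 9.
They are enharmonically equivalent.

Yes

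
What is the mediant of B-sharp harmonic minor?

Degree 3 takes the letter 2 steps above B, which is D.
In harmonic minor, degree 3 sits 3 semitones above the tonic. B# + 3 semitones is pitch class 3, spelled on D as D#.

D#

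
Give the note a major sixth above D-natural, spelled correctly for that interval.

A sixth above D lands on the letter B.
A major sixth spans 9 semitones, so D moves to pitch class 11. On the letter B that is B.

B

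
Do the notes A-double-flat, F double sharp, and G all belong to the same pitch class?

Yes

Abb = pitch class 7 and F## = pitch class 7 and G = pitch class 7 — the same pitch class, so they are enharmonic equivalents.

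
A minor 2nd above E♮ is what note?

A second above E lands on the letter F.
A minor second spans 1 semitone, so E moves to pitch class 5. On the letter F that is F.

F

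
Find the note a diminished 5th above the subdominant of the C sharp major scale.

C

The subdominant of C# major is F#.
A diminished fifth (6 semitones) above F# lands on the letter C, giving C.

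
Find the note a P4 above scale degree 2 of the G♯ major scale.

D#

Scale degree 2 of G# major is A#.
A perfect fourth (5 semitones) above A# lands on the letter D, giving D#.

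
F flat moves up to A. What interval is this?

augmented third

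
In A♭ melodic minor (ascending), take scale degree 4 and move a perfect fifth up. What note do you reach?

Ab

Scale degree 4 of Ab melodic minor (ascending) is Db.
A perfect fifth (7 semitones) above Db lands on the letter A, giving Ab.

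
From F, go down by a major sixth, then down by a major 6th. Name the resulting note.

A major sixth down from F is Ab (letter A, 9 semitones down).
A major sixth down from Ab is Cb (letter C, 9 semitones down).

Cb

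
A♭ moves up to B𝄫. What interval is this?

minor second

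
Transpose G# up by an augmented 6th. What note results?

G up a major sixth is E, so the target letter is E.
From G#, an augmented sixth is 10 semitones up: E##.

E##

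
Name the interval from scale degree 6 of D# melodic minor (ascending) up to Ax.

major seventh

Scale degree 6 of D# melodic minor (ascending) is B#.
B# up to A##: letters B→A make it a seventh; 11 semitones makes it major.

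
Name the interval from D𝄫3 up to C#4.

doubly augmented seventh

The letter names run D→C, a span of 6 letter steps, so the interval is some kind of seventh.
Dbb to C# is 13 semitones. A major seventh is 11, so 13 makes it doubly augmented.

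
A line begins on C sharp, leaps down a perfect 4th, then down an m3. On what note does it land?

A perfect fourth down from C# is G# (letter G, 5 semitones down).
A minor third down from G# is E# (letter E, 3 semitones down).

E#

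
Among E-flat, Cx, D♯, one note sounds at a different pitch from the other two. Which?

In 12-tone equal temperament, enharmonic equivalents share a pitch class. Eb is pitch class 3; C## is pitch class 2; D# is pitch class 3.
Eb and D# share pitch class 3, while C## is pitch class 2.

C##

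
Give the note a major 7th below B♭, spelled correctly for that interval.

Cb

A seventh below B lands on the letter C.
A major seventh spans 11 semitones, so Bb moves to pitch class 11. On the letter C that is Cb.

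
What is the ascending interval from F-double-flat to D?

Counting letters F–G–A–B–C–D gives a sixth.
Fbb→D = 11 semitones, 2 wider than the major sixth (9), so doubly augmented.

doubly augmented sixth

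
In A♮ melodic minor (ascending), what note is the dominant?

Degree 5 takes the letter 4 steps above A, which is E.
In melodic minor (ascending), degree 5 sits 7 semitones above the tonic. A + 7 semitones is pitch class 4, spelled on E as E.

E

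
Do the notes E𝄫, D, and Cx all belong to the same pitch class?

Ebb is pitch class 2; D is pitch class 2; C## is pitch class 2.
All spellings map to pitch class 2, so they are enharmonically equivalent.

Yes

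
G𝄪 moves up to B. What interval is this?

diminished third

The letter names run G→B, a span of 2 letter steps, so the interval is some kind of third.
G## to B is 2 semitones. A major third is 4, so 2 makes it diminished.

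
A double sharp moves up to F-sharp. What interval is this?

diminished sixth

Counting letters A–B–C–D–E–F gives a sixth.
A##→F# = 7 semitones, 2 narrower than the major sixth (9), so diminished.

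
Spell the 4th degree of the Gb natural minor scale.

Cb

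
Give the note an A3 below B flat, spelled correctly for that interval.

Gbb

A third below B lands on the letter G.
An augmented third spans 5 semitones, so Bb moves to pitch class 5. On the letter G that is Gbb.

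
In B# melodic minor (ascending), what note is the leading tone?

A##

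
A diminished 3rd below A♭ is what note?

F#

A down a major third is F, so the target letter is F.
From Ab, a diminished third is 2 semitones down: F#.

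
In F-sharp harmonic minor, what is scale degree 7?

E#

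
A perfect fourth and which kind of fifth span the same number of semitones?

doubly diminished

A perfect fourth spans 5 semitones.
A fifth spanning 5 semitones is doubly diminished (the perfect fifth is 7).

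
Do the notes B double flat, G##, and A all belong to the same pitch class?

Bbb is pitch class 9; G## is pitch class 9; A is pitch class 9.
All spellings map to pitch class 9, so they are enharmonically equivalent.

Yes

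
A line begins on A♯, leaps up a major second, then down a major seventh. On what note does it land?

C#

A major second up from A# is B# (letter B, 2 semitones up).
A major seventh down from B# is C# (letter C, 11 semitones down).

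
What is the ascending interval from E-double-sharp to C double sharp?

Counting letters E–F–G–A–B–C gives a sixth.
E##→C## = 8 semitones, 1 narrower than the major sixth (9), so minor.

minor sixth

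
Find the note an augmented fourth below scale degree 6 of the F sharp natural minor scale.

Scale degree 6 of F# natural minor is D.
An augmented fourth (6 semitones) below D lands on the letter A, giving Ab.

Ab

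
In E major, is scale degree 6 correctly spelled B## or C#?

Each scale degree takes a distinct letter name. Degree 6 of a scale on E must use the letter C.
C# and B## are enharmonically the same pitch, but only C# uses the letter C, so it is the correct spelling here.

C#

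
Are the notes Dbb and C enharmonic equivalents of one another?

Dbb = pitch class 0 and C = pitch class 0 — the same pitch class, so they are enharmonic equivalents.

Yes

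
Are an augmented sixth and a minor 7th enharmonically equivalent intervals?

Yes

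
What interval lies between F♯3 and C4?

diminished fifth

Counting letters F–G–A–B–C gives a fifth.
F#→C = 6 semitones, 1 narrower than the perfect fifth (7), so diminished.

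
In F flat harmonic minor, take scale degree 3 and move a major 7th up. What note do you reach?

Scale degree 3 of Fb harmonic minor is Abb.
A major seventh (11 semitones) above Abb lands on the letter G, giving Gb.

Gb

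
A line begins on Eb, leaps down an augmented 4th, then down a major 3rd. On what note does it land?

An augmented fourth down from Eb is Bbb (letter B, 6 semitones down).
A major third down from Bbb is Gbb (letter G, 4 semitones down).

Gbb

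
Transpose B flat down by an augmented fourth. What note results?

Fb

A fourth below B lands on the letter F.
An augmented fourth spans 6 semitones, so Bb moves to pitch class 4. On the letter F that is Fb.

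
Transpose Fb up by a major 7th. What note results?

Eb

F up a major seventh is E, so the target letter is E.
From Fb, a major seventh is 11 semitones up: Eb.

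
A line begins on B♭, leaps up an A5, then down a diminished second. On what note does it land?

An augmented fifth up from Bb is F# (letter F, 8 semitones up).
A diminished second down from F# is E## (letter E, 0 semitones down).

E##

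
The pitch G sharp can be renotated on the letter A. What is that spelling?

Ab

G# is pitch class 8. The letter A alone is pitch class 9.
To reach pitch class 8 from A requires an offset of -1 semitone, i.e. flat: Ab.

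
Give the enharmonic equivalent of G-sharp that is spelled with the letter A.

G# is pitch class 8. The letter A alone is pitch class 9.
To reach pitch class 8 from A requires an offset of -1 semitone, i.e. flat: Ab.

Ab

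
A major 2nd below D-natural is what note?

C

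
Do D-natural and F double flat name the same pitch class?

No

D is pitch class 2; Fbb is pitch class 3.
The pitch classes differ (2 vs. 3), so they are not enharmonic equivalents.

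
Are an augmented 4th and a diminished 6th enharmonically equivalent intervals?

No

An augmented fourth spans 6 semitones; a diminished sixth spans 7.
The spans differ, so they are not enharmonic equivalents.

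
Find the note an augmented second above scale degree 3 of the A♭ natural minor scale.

Scale degree 3 of Ab natural minor is Cb.
An augmented second (3 semitones) above Cb lands on the letter D, giving D.

D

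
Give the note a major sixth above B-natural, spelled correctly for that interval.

G#

A sixth above B lands on the letter G.
A major sixth spans 9 semitones, so B moves to pitch class 8. On the letter G that is G#.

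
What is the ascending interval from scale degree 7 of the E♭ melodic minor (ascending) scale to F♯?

Scale degree 7 of Eb melodic minor (ascending) is D.
D up to F#: letters D→F make it a third; 4 semitones makes it major.

major third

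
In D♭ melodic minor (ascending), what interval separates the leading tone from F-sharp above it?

The leading tone of Db melodic minor (ascending) is C.
C up to F#: letters C→F make it a fourth; 6 semitones makes it augmented.

augmented fourth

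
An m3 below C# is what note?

A#

C down a major third is Ab, so the target letter is A.
From C#, a minor third is 3 semitones down: A#.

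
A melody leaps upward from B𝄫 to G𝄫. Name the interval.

minor sixth

The letter names run B→G, a span of 5 letter steps, so the interval is some kind of sixth.
Bbb to Gbb is 8 semitones. A major sixth is 9, so 8 makes it minor.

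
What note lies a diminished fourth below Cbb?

Gb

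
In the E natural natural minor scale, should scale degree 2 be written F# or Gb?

F#

Each scale degree takes a distinct letter name. Degree 2 of a scale on E must use the letter F.
F# and Gb are enharmonically the same pitch, but only F# uses the letter F, so it is the correct spelling here.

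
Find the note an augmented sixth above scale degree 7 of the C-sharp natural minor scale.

Scale degree 7 of C# natural minor is B.
An augmented sixth (10 semitones) above B lands on the letter G, giving G##.

G##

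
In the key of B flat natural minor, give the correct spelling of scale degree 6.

The Bb natural minor scale runs Bb C Db Eb F Gb Ab.
Degree 6 is Gb.

Gb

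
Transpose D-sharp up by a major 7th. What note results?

C##

A seventh above D lands on the letter C.
A major seventh spans 11 semitones, so D# moves to pitch class 2. On the letter C that is C##.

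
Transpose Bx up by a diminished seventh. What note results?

A#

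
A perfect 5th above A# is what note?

E#

A up a perfect fifth is E, so the target letter is E.
From A#, a perfect fifth is 7 semitones up: E#.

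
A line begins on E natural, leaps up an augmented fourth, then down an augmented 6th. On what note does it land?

An augmented fourth up from E is A# (letter A, 6 semitones up).
An augmented sixth down from A# is C (letter C, 10 semitones down).

C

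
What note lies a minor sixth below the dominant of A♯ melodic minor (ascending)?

G##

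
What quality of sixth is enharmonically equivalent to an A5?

An augmented fifth spans 8 semitones.
A sixth spanning 8 semitones is minor (the major sixth is 9).

minor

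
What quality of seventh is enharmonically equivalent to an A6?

minor

An augmented sixth spans 10 semitones.
A seventh spanning 10 semitones is minor (the major seventh is 11).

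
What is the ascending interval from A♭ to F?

Counting letters A–B–C–D–E–F gives a sixth.
Ab→F = 9 semitones, exactly the major sixth.

major sixth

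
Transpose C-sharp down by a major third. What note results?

C down a major third is Ab, so the target letter is A.
From C#, a major third is 4 semitones down: A.

A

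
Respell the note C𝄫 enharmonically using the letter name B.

Bb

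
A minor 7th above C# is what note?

A seventh above C lands on the letter B.
A minor seventh spans 10 semitones, so C# moves to pitch class 11. On the letter B that is B.

B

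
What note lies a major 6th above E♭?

C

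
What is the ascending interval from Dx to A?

doubly diminished fifth

Counting letters D–E–F–G–A gives a fifth.
D##→A = 5 semitones, 2 narrower than the perfect fifth (7), so doubly diminished.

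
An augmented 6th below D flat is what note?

D down a major sixth is F, so the target letter is F.
From Db, an augmented sixth is 10 semitones down: Fbb.

Fbb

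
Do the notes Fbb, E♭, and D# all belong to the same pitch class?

Fbb = pitch class 3 and Eb = pitch class 3 and D# = pitch class 3 — the same pitch class, so they are enharmonic equivalents.

Yes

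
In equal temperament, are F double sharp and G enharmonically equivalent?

Yes

F## = pitch class 7 and G = pitch class 7 — the same pitch class, so they are enharmonic equivalents.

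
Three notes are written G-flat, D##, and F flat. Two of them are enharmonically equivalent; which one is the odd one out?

Gb

In 12-tone equal temperament, enharmonic equivalents share a pitch class. Gb is pitch class 6; D## is pitch class 4; Fb is pitch class 4.
D## and Fb share pitch class 4, while Gb is pitch class 6.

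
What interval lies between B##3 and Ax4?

minor seventh

The letter names run B→A, a span of 6 letter steps, so the interval is some kind of seventh.
B## to A## is 10 semitones. A major seventh is 11, so 10 makes it minor.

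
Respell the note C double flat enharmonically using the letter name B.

Cbb is pitch class 10. The letter B alone is pitch class 11.
To reach pitch class 10 from B requires an offset of -1 semitone, i.e. flat: Bb.

Bb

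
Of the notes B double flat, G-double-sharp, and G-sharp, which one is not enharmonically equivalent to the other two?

In 12-tone equal temperament, enharmonic equivalents share a pitch class. Bbb is pitch class 9; G## is pitch class 9; G# is pitch class 8.
Bbb and G## share pitch class 9, while G# is pitch class 8.

G#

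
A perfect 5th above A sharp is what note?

E#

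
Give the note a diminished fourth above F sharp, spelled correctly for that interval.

Bb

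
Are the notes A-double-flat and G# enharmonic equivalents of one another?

Abb is pitch class 7; G# is pitch class 8.
The pitch classes differ (7 vs. 8), so they are not enharmonic equivalents.

No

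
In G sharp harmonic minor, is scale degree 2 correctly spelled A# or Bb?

Each scale degree takes a distinct letter name. Degree 2 of a scale on G must use the letter A.
A# and Bb are enharmonically the same pitch, but only A# uses the letter A, so it is the correct spelling here.

A#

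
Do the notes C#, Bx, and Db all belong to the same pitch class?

C# = pitch class 1 and B## = pitch class 1 and Db = pitch class 1 — the same pitch class, so they are enharmonic equivalents.

Yes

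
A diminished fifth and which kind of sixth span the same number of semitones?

doubly diminished

A diminished fifth spans 6 semitones.
A sixth spanning 6 semitones is doubly diminished (the major sixth is 9).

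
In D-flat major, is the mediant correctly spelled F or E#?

F

Each scale degree takes a distinct letter name. Degree 3 of a scale on D must use the letter F.
F and E# are enharmonically the same pitch, but only F uses the letter F, so it is the correct spelling here.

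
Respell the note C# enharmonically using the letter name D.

C# is pitch class 1. The letter D alone is pitch class 2.
To reach pitch class 1 from D requires an offset of -1 semitone, i.e. flat: Db.

Db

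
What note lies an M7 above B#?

A##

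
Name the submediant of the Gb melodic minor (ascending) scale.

Eb

Degree 6 takes the letter 5 steps above G, which is E.
In melodic minor (ascending), degree 6 sits 9 semitones above the tonic. Gb + 9 semitones is pitch class 3, spelled on E as Eb.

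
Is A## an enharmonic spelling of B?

A## = pitch class 11 and B = pitch class 11 — the same pitch class, so they are enharmonic equivalents.

Yes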